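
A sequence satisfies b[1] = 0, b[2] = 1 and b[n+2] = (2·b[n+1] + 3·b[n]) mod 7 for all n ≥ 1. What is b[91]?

0

b[1] = 0,  b[2] = 1,  b[3] = 2,  b[4] = 0,  b[5] = 6,  b[6] = 5,  b[7] = 0,  b[8] = 1.
Since (b[7], b[8]) = (b[1], b[2]) = (0, 1) (two consecutive terms determine the rest), the sequence is periodic with period 6.
So b[91] = b[1 + ((91-1) mod 6)] = b[1] = 0.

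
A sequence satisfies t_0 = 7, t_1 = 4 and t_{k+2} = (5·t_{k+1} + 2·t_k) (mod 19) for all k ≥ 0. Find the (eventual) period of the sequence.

45

t_0 = 7,  t_1 = 4,  t_2 = 15,  t_3 = 7,  t_4 = 8,  t_5 = 16,  t_6 = 1,  t_7 = 18,  t_8 = 16,  t_9 = 2,  t_{10} = 4,  t_{11} = 5,  t_{12} = 14,  t_{13} = 4,  t_{14} = 10,  t_{15} = 1,  t_{16} = 6,  t_{17} = 13,  t_{18} = 1,  t_{19} = 12,  t_{20} = 5,  t_{21} = 11,  t_{22} = 8,  t_{23} = 5,  t_{24} = 3,  t_{25} = 6,  t_{26} = 17,  t_{27} = 2,  t_{28} = 6,  t_{29} = 15,  t_{30} = 11,  t_{31} = 9,  t_{32} = 10,  t_{33} = 11,  t_{34} = 18,  t_{35} = 17,  t_{36} = 7,  t_{37} = 12,  t_{38} = 17,  t_{39} = 14,  t_{40} = 9,  t_{41} = 16,  t_{42} = 3,  t_{43} = 9,  t_{44} = 13,  t_{45} = 7,  t_{46} = 4.
The sequence repeats with period 45.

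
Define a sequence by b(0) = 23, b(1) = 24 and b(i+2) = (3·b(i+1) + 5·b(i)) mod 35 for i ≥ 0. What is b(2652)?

23

Computing terms: b(0) = 23; b(1) = 24; b(2) = 12; b(3) = 16; b(4) = 3; b(5) = 19; b(6) = 2; b(7) = 31; b(8) = 33; b(9) = 9; b(10) = 17; b(11) = 26; b(12) = 23; b(13) = 24.
The sequence repeats with period 12.
(2652 - 0) mod 12 = 0, so b(2652) = b(0) = 23.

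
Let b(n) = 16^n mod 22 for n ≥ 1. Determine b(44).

20

b(1) = 16,  b(2) = 14,  b(3) = 4,  b(4) = 20,  b(5) = 12,  b(6) = 16.
The sequence repeats with period 5.
So b(44) = b(1 + ((44-1) mod 5)) = b(4) = 20.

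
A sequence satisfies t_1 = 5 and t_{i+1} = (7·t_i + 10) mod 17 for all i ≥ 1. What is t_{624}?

Listing terms: t_1 = 5,  t_2 = 11,  t_3 = 2,  t_4 = 7,  t_5 = 8,  t_6 = 15,  t_7 = 13,  t_8 = 16,  t_9 = 3,  t_{10} = 14,  t_{11} = 6,  t_{12} = 1,  t_{13} = 0,  t_{14} = 10,  t_{15} = 12,  t_{16} = 9,  t_{17} = 5.
Since t_{17} = t_1 = 5, the sequence is periodic with period 16.
So t_{624} = t_{1 + ((624-1) mod 16)} = t_{16} = 9.

9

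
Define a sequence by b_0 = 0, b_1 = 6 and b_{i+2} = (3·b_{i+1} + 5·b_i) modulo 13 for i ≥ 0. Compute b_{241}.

6

b_0 = 0,  b_1 = 6,  b_2 = 5,  b_3 = 6,  b_4 = 4,  b_5 = 3,  b_6 = 3,  b_7 = 11,  b_8 = 9,  b_9 = 4,  b_{10} = 5,  b_{11} = 9,  b_{12} = 0,  b_{13} = 6.
Since (b_{12}, b_{13}) = (b_0, b_1) = (0, 6) (two consecutive terms determine the rest), the sequence is periodic with period 12.
(241 - 0) mod 12 = 1, so b_{241} = b_1 = 6.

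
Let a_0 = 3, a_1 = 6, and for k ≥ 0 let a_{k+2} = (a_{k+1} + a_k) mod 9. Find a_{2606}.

0

a_0 = 3,  a_1 = 6,  a_2 = 0,  a_3 = 6,  a_4 = 6,  a_5 = 3,  a_6 = 0,  a_7 = 3,  a_8 = 3,  a_9 = 6.
The sequence repeats with period 8.
(2606 - 0) mod 8 = 6, so a_{2606} = a_6 = 0.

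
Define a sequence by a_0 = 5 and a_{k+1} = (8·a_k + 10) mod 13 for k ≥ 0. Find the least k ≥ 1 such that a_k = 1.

We have a_0 = 5, a_1 = 11, a_2 = 7, a_3 = 1, a_4 = 5.
Since a_4 = a_0 = 5, the sequence is periodic with period 4.
The value 1 first appears (with k ≥ 1) at a_3.

3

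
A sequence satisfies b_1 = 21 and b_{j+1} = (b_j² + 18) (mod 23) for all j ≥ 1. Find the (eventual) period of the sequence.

We have b_1 = 21,  b_2 = 22,  b_3 = 19,  b_4 = 11,  b_5 = 1,  b_6 = 19.
Since b_6 = b_3 = 19, the sequence is eventually periodic: after a pre-period of length 2 it cycles with period 3.

3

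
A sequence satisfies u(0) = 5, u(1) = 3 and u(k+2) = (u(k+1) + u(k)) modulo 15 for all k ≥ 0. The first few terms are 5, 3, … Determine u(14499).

Computing terms: u(0) = 5; u(1) = 3; u(2) = 8; u(3) = 11; u(4) = 4; u(5) = 0; u(6) = 4; u(7) = 4; u(8) = 8; u(9) = 12; u(10) = 5; u(11) = 2; u(12) = 7; u(13) = 9; u(14) = 1; u(15) = 10; u(16) = 11; u(17) = 6; u(18) = 2; u(19) = 8; u(20) = 10; u(21) = 3; u(22) = 13; u(23) = 1; u(24) = 14; u(25) = 0; u(26) = 14; u(27) = 14; u(28) = 13; u(29) = 12; u(30) = 10; u(31) = 7; u(32) = 2; u(33) = 9; u(34) = 11; u(35) = 5; u(36) = 1; u(37) = 6; u(38) = 7; u(39) = 13; u(40) = 5; u(41) = 3.
Since (u(40), u(41)) = (u(0), u(1)) = (5, 3) (two consecutive terms determine the rest), the sequence is periodic with period 40.
So u(14499) = u(0 + ((14499-0) mod 40)) = u(19) = 8.

8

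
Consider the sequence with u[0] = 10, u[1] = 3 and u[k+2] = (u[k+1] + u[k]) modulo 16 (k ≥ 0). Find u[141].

8

Computing terms: u[0] = 10; u[1] = 3; u[2] = 13; u[3] = 0; u[4] = 13; u[5] = 13; u[6] = 10; u[7] = 7; u[8] = 1; u[9] = 8; u[10] = 9; u[11] = 1; u[12] = 10; u[13] = 11; u[14] = 5; u[15] = 0; u[16] = 5; u[17] = 5; u[18] = 10; u[19] = 15; u[20] = 9; u[21] = 8; u[22] = 1; u[23] = 9; u[24] = 10; u[25] = 3.
The sequence repeats with period 24.
(141 - 0) mod 24 = 21, so u[141] = u[21] = 8.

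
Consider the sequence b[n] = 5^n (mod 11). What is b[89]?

9

Computing terms: b[1] = 5; b[2] = 3; b[3] = 4; b[4] = 9; b[5] = 1; b[6] = 5.
Since b[6] = b[1] = 5, the sequence is periodic with period 5.
So b[89] = b[1 + ((89-1) mod 5)] = b[4] = 9.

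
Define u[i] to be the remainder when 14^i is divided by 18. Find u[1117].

Listing terms: u[1] = 14,  u[2] = 16,  u[3] = 8,  u[4] = 4,  u[5] = 2,  u[6] = 10,  u[7] = 14.
The sequence repeats with period 6.
(1117 - 1) mod 6 = 0, so u[1117] = u[1] = 14.

14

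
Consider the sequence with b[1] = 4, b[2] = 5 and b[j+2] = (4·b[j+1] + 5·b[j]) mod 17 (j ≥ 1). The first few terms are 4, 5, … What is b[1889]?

Listing terms: b[1] = 4; b[2] = 5; b[3] = 6; b[4] = 15; b[5] = 5; b[6] = 10; b[7] = 14; b[8] = 4; b[9] = 1; b[10] = 7; b[11] = 16; b[12] = 14; b[13] = 0; b[14] = 2; b[15] = 8; b[16] = 8; b[17] = 4; b[18] = 5.
The sequence repeats with period 16.
(1889 - 1) mod 16 = 0, so b[1889] = b[1] = 4.

4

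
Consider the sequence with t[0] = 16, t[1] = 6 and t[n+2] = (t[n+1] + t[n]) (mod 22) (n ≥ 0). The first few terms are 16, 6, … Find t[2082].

0

Computing terms: t[0] = 16,  t[1] = 6,  t[2] = 0,  t[3] = 6,  t[4] = 6,  t[5] = 12,  t[6] = 18,  t[7] = 8,  t[8] = 4,  t[9] = 12,  t[10] = 16,  t[11] = 6.
Since (t[10], t[11]) = (t[0], t[1]) = (16, 6) (two consecutive terms determine the rest), the sequence is periodic with period 10.
So t[2082] = t[0 + ((2082-0) mod 10)] = t[2] = 0.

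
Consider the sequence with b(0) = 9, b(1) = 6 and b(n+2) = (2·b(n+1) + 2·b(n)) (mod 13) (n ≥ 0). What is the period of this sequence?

We have b(0) = 9,  b(1) = 6,  b(2) = 4,  b(3) = 7,  b(4) = 9,  b(5) = 6.
Since (b(4), b(5)) = (b(0), b(1)) = (9, 6) (two consecutive terms determine the rest), the sequence is periodic with period 4.

4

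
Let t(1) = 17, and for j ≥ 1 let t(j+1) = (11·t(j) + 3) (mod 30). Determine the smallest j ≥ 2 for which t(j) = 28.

Listing terms: t(1) = 17; t(2) = 10; t(3) = 23; t(4) = 16; t(5) = 29; t(6) = 22; t(7) = 5; t(8) = 28; t(9) = 11; t(10) = 4; t(11) = 17.
Since t(11) = t(1) = 17, the sequence is periodic with period 10.
The value 28 first appears (with j ≥ 2) at t(8).

8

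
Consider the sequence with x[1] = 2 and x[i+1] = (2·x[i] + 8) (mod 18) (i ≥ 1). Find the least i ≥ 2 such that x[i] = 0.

4

Computing terms: x[1] = 2,  x[2] = 12,  x[3] = 14,  x[4] = 0,  x[5] = 8,  x[6] = 6,  x[7] = 2.
Since x[7] = x[1] = 2, the sequence is periodic with period 6.
The value 0 first appears (with i ≥ 2) at x[4].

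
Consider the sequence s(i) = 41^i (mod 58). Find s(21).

41

s(0) = 1; s(1) = 41; s(2) = 57; s(3) = 17; s(4) = 1.
Since s(4) = s(0) = 1, the sequence is periodic with period 4.
(21 - 0) mod 4 = 1, so s(21) = s(1) = 41.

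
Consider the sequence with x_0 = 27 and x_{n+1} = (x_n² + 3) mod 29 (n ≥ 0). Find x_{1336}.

We have x_0 = 27; x_1 = 7; x_2 = 23; x_3 = 10; x_4 = 16; x_5 = 27.
Since x_5 = x_0 = 27, the sequence is periodic with period 5.
So x_{1336} = x_{0 + ((1336-0) mod 5)} = x_1 = 7.

7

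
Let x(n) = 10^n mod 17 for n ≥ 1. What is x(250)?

Listing terms: x(1) = 10,  x(2) = 15,  x(3) = 14,  x(4) = 4,  x(5) = 6,  x(6) = 9,  x(7) = 5,  x(8) = 16,  x(9) = 7,  x(10) = 2,  x(11) = 3,  x(12) = 13,  x(13) = 11,  x(14) = 8,  x(15) = 12,  x(16) = 1,  x(17) = 10.
Since x(17) = x(1) = 10, the sequence is periodic with period 16.
So x(250) = x(1 + ((250-1) mod 16)) = x(10) = 2.

2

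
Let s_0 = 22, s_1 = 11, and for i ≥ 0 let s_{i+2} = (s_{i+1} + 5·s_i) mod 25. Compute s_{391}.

Computing terms: s_0 = 22,  s_1 = 11,  s_2 = 21,  s_3 = 1,  s_4 = 6,  s_5 = 11,  s_6 = 16,  s_7 = 21,  s_8 = 1.
Since (s_7, s_8) = (s_2, s_3) = (21, 1) (two consecutive terms determine the rest), the sequence is eventually periodic: after a pre-period of length 2 it cycles with period 5.
For i ≥ 2, s_i depends only on (i - 2) mod 5. (391 - 2) mod 5 = 4, so s_{391} = s_6 = 16.

16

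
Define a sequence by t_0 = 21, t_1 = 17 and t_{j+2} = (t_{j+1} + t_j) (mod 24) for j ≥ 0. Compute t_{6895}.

Computing terms: t_0 = 21, t_1 = 17, t_2 = 14, t_3 = 7, t_4 = 21, t_5 = 4, t_6 = 1, t_7 = 5, t_8 = 6, t_9 = 11, t_{10} = 17, t_{11} = 4, t_{12} = 21, t_{13} = 1, t_{14} = 22, t_{15} = 23, t_{16} = 21, t_{17} = 20, t_{18} = 17, t_{19} = 13, t_{20} = 6, t_{21} = 19, t_{22} = 1, t_{23} = 20, t_{24} = 21, t_{25} = 17.
The sequence repeats with period 24.
So t_{6895} = t_{0 + ((6895-0) mod 24)} = t_7 = 5.

5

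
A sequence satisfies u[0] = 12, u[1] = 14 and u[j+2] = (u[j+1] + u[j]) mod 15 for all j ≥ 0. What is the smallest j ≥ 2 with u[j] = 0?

u[0] = 12; u[1] = 14; u[2] = 11; u[3] = 10; u[4] = 6; u[5] = 1; u[6] = 7; u[7] = 8; u[8] = 0; u[9] = 8; u[10] = 8; u[11] = 1; u[12] = 9; u[13] = 10; u[14] = 4; u[15] = 14; u[16] = 3; u[17] = 2; u[18] = 5; u[19] = 7; u[20] = 12; u[21] = 4; u[22] = 1; u[23] = 5; u[24] = 6; u[25] = 11; u[26] = 2; u[27] = 13; u[28] = 0; u[29] = 13; u[30] = 13; u[31] = 11; u[32] = 9; u[33] = 5; u[34] = 14; u[35] = 4; u[36] = 3; u[37] = 7; u[38] = 10; u[39] = 2; u[40] = 12; u[41] = 14.
The sequence repeats with period 40.
The value 0 first appears (with j ≥ 2) at u[8].

8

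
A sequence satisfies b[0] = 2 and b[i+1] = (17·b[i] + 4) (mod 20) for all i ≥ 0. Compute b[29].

We have b[0] = 2; b[1] = 18; b[2] = 10; b[3] = 14; b[4] = 2.
The sequence repeats with period 4.
(29 - 0) mod 4 = 1, so b[29] = b[1] = 18.

18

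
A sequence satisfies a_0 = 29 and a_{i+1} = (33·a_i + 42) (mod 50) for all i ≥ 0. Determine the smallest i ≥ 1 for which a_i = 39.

a_0 = 29,  a_1 = 49,  a_2 = 9,  a_3 = 39,  a_4 = 29.
The sequence repeats with period 4.
The value 39 first appears (with i ≥ 1) at a_3.

3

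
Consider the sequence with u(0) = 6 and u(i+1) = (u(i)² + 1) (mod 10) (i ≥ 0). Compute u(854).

0

Computing terms: u(0) = 6,  u(1) = 7,  u(2) = 0,  u(3) = 1,  u(4) = 2,  u(5) = 5,  u(6) = 6.
Since u(6) = u(0) = 6, the sequence is periodic with period 6.
(854 - 0) mod 6 = 2, so u(854) = u(2) = 0.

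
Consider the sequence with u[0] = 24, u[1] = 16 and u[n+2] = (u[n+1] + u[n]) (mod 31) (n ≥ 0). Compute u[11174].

30

Computing terms: u[0] = 24, u[1] = 16, u[2] = 9, u[3] = 25, u[4] = 3, u[5] = 28, u[6] = 0, u[7] = 28, u[8] = 28, u[9] = 25, u[10] = 22, u[11] = 16, u[12] = 7, u[13] = 23, u[14] = 30, u[15] = 22, u[16] = 21, u[17] = 12, u[18] = 2, u[19] = 14, u[20] = 16, u[21] = 30, u[22] = 15, u[23] = 14, u[24] = 29, u[25] = 12, u[26] = 10, u[27] = 22, u[28] = 1, u[29] = 23, u[30] = 24, u[31] = 16.
Since (u[30], u[31]) = (u[0], u[1]) = (24, 16) (two consecutive terms determine the rest), the sequence is periodic with period 30.
So u[11174] = u[0 + ((11174-0) mod 30)] = u[14] = 30.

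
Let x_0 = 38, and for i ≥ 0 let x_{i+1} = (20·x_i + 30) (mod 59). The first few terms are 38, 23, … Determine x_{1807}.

53

Listing terms: x_0 = 38,  x_1 = 23,  x_2 = 18,  x_3 = 36,  x_4 = 42,  x_5 = 44,  x_6 = 25,  x_7 = 58,  x_8 = 10,  x_9 = 53,  x_{10} = 28,  x_{11} = 0,  x_{12} = 30,  x_{13} = 40,  x_{14} = 4,  x_{15} = 51,  x_{16} = 47,  x_{17} = 26,  x_{18} = 19,  x_{19} = 56,  x_{20} = 29,  x_{21} = 20,  x_{22} = 17,  x_{23} = 16,  x_{24} = 55,  x_{25} = 9,  x_{26} = 33,  x_{27} = 41,  x_{28} = 24,  x_{29} = 38.
Since x_{29} = x_0 = 38, the sequence is periodic with period 29.
(1807 - 0) mod 29 = 9, so x_{1807} = x_9 = 53.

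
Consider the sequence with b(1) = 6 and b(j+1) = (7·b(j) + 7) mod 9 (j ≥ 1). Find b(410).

7

Listing terms: b(1) = 6, b(2) = 4, b(3) = 8, b(4) = 0, b(5) = 7, b(6) = 2, b(7) = 3, b(8) = 1, b(9) = 5, b(10) = 6.
Since b(10) = b(1) = 6, the sequence is periodic with period 9.
(410 - 1) mod 9 = 4, so b(410) = b(5) = 7.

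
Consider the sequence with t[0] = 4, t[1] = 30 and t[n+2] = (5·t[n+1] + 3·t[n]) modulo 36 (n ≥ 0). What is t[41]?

18

We have t[0] = 4,  t[1] = 30,  t[2] = 18,  t[3] = 0,  t[4] = 18,  t[5] = 18,  t[6] = 0.
Since (t[5], t[6]) = (t[2], t[3]) = (18, 0) (two consecutive terms determine the rest), the sequence is eventually periodic: after a pre-period of length 2 it cycles with period 3.
For n ≥ 2, t[n] depends only on (n - 2) mod 3. (41 - 2) mod 3 = 0, so t[41] = t[2] = 18.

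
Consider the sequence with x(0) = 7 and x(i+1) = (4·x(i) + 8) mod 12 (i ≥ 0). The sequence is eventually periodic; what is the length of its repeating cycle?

3

Listing terms: x(0) = 7; x(1) = 0; x(2) = 8; x(3) = 4; x(4) = 0.
Since x(4) = x(1) = 0, the sequence is eventually periodic: after a pre-period of length 1 it cycles with period 3.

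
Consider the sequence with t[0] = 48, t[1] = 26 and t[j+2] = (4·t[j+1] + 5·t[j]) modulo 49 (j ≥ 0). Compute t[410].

22

We have t[0] = 48; t[1] = 26; t[2] = 1; t[3] = 36; t[4] = 2; t[5] = 41; t[6] = 27; t[7] = 19; t[8] = 15; t[9] = 8; t[10] = 9; t[11] = 27; t[12] = 6; t[13] = 12; t[14] = 29; t[15] = 29; t[16] = 16; t[17] = 13; t[18] = 34; t[19] = 5; t[20] = 43; t[21] = 1; t[22] = 23; t[23] = 48; t[24] = 13; t[25] = 47; t[26] = 8; t[27] = 22; t[28] = 30; t[29] = 34; t[30] = 41; t[31] = 40; t[32] = 22; t[33] = 43; t[34] = 37; t[35] = 20; t[36] = 20; t[37] = 33; t[38] = 36; t[39] = 15; t[40] = 44; t[41] = 6; t[42] = 48; t[43] = 26.
The sequence repeats with period 42.
(410 - 0) mod 42 = 32, so t[410] = t[32] = 22.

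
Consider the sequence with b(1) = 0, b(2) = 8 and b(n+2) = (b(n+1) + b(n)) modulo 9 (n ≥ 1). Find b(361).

Listing terms: b(1) = 0, b(2) = 8, b(3) = 8, b(4) = 7, b(5) = 6, b(6) = 4, b(7) = 1, b(8) = 5, b(9) = 6, b(10) = 2, b(11) = 8, b(12) = 1, b(13) = 0, b(14) = 1, b(15) = 1, b(16) = 2, b(17) = 3, b(18) = 5, b(19) = 8, b(20) = 4, b(21) = 3, b(22) = 7, b(23) = 1, b(24) = 8, b(25) = 0, b(26) = 8.
The sequence repeats with period 24.
(361 - 1) mod 24 = 0, so b(361) = b(1) = 0.

0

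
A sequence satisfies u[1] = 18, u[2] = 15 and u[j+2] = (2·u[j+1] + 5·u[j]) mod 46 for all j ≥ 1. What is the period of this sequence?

22

u[1] = 18; u[2] = 15; u[3] = 28; u[4] = 39; u[5] = 34; u[6] = 33; u[7] = 6; u[8] = 39; u[9] = 16; u[10] = 43; u[11] = 28; u[12] = 41; u[13] = 38; u[14] = 5; u[15] = 16; u[16] = 11; u[17] = 10; u[18] = 29; u[19] = 16; u[20] = 39; u[21] = 20; u[22] = 5; u[23] = 18; u[24] = 15.
Since (u[23], u[24]) = (u[1], u[2]) = (18, 15) (two consecutive terms determine the rest), the sequence is periodic with period 22.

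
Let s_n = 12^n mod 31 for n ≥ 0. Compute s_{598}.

Listing terms: s_0 = 1, s_1 = 12, s_2 = 20, s_3 = 23, s_4 = 28, s_5 = 26, s_6 = 2, s_7 = 24, s_8 = 9, s_9 = 15, s_{10} = 25, s_{11} = 21, s_{12} = 4, s_{13} = 17, s_{14} = 18, s_{15} = 30, s_{16} = 19, s_{17} = 11, s_{18} = 8, s_{19} = 3, s_{20} = 5, s_{21} = 29, s_{22} = 7, s_{23} = 22, s_{24} = 16, s_{25} = 6, s_{26} = 10, s_{27} = 27, s_{28} = 14, s_{29} = 13, s_{30} = 1.
Since s_{30} = s_0 = 1, the sequence is periodic with period 30.
(598 - 0) mod 30 = 28, so s_{598} = s_{28} = 14.

14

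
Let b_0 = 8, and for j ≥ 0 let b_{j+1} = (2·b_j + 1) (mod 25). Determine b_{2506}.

We have b_0 = 8, b_1 = 17, b_2 = 10, b_3 = 21, b_4 = 18, b_5 = 12, b_6 = 0, b_7 = 1, b_8 = 3, b_9 = 7, b_{10} = 15, b_{11} = 6, b_{12} = 13, b_{13} = 2, b_{14} = 5, b_{15} = 11, b_{16} = 23, b_{17} = 22, b_{18} = 20, b_{19} = 16, b_{20} = 8.
Since b_{20} = b_0 = 8, the sequence is periodic with period 20.
(2506 - 0) mod 20 = 6, so b_{2506} = b_6 = 0.

0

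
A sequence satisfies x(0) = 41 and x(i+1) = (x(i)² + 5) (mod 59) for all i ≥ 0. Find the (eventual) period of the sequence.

9

We have x(0) = 41,  x(1) = 34,  x(2) = 40,  x(3) = 12,  x(4) = 31,  x(5) = 22,  x(6) = 17,  x(7) = 58,  x(8) = 6,  x(9) = 41.
The sequence repeats with period 9.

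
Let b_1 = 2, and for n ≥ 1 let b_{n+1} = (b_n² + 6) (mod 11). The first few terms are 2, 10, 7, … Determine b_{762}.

10

We have b_1 = 2,  b_2 = 10,  b_3 = 7,  b_4 = 0,  b_5 = 6,  b_6 = 9,  b_7 = 10.
Since b_7 = b_2 = 10, the sequence is eventually periodic: after a pre-period of length 1 it cycles with period 5.
For n ≥ 2, b_n depends only on (n - 2) mod 5. (762 - 2) mod 5 = 0, so b_{762} = b_2 = 10.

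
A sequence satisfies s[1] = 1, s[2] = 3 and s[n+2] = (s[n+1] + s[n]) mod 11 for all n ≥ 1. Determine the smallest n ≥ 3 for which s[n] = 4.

We have s[1] = 1,  s[2] = 3,  s[3] = 4,  s[4] = 7,  s[5] = 0,  s[6] = 7,  s[7] = 7,  s[8] = 3,  s[9] = 10,  s[10] = 2,  s[11] = 1,  s[12] = 3.
The sequence repeats with period 10.
The value 4 first appears (with n ≥ 3) at s[3].

3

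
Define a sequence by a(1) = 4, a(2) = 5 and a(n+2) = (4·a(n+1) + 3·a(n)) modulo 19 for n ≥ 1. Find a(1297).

a(1) = 4,  a(2) = 5,  a(3) = 13,  a(4) = 10,  a(5) = 3,  a(6) = 4,  a(7) = 6,  a(8) = 17,  a(9) = 10,  a(10) = 15,  a(11) = 14,  a(12) = 6,  a(13) = 9,  a(14) = 16,  a(15) = 15,  a(16) = 13,  a(17) = 2,  a(18) = 9,  a(19) = 4,  a(20) = 5.
The sequence repeats with period 18.
(1297 - 1) mod 18 = 0, so a(1297) = a(1) = 4.

4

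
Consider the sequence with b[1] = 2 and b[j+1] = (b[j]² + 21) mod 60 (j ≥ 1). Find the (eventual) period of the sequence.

6

We have b[1] = 2,  b[2] = 25,  b[3] = 46,  b[4] = 37,  b[5] = 10,  b[6] = 1,  b[7] = 22,  b[8] = 25.
Since b[8] = b[2] = 25, the sequence is eventually periodic: after a pre-period of length 1 it cycles with period 6.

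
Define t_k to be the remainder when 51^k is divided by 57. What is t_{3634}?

9

Listing terms: t_0 = 1; t_1 = 51; t_2 = 36; t_3 = 12; t_4 = 42; t_5 = 33; t_6 = 30; t_7 = 48; t_8 = 54; t_9 = 18; t_{10} = 6; t_{11} = 21; t_{12} = 45; t_{13} = 15; t_{14} = 24; t_{15} = 27; t_{16} = 9; t_{17} = 3; t_{18} = 39; t_{19} = 51.
Since t_{19} = t_1 = 51, the sequence is eventually periodic: after a pre-period of length 1 it cycles with period 18.
For k ≥ 1, t_k depends only on (k - 1) mod 18. (3634 - 1) mod 18 = 15, so t_{3634} = t_{16} = 9.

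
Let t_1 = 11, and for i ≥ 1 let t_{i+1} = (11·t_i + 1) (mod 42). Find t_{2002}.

t_1 = 11; t_2 = 38; t_3 = 41; t_4 = 32; t_5 = 17; t_6 = 20; t_7 = 11.
The sequence repeats with period 6.
So t_{2002} = t_{1 + ((2002-1) mod 6)} = t_4 = 32.

32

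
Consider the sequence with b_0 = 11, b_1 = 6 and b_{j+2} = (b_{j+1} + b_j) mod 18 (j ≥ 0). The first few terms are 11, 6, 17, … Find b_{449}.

Listing terms: b_0 = 11, b_1 = 6, b_2 = 17, b_3 = 5, b_4 = 4, b_5 = 9, b_6 = 13, b_7 = 4, b_8 = 17, b_9 = 3, b_{10} = 2, b_{11} = 5, b_{12} = 7, b_{13} = 12, b_{14} = 1, b_{15} = 13, b_{16} = 14, b_{17} = 9, b_{18} = 5, b_{19} = 14, b_{20} = 1, b_{21} = 15, b_{22} = 16, b_{23} = 13, b_{24} = 11, b_{25} = 6.
Since (b_{24}, b_{25}) = (b_0, b_1) = (11, 6) (two consecutive terms determine the rest), the sequence is periodic with period 24.
(449 - 0) mod 24 = 17, so b_{449} = b_{17} = 9.

9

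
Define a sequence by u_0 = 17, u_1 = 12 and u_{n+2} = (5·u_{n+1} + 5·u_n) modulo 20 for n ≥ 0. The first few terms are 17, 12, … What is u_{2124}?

5

Computing terms: u_0 = 17,  u_1 = 12,  u_2 = 5,  u_3 = 5,  u_4 = 10,  u_5 = 15,  u_6 = 5,  u_7 = 0,  u_8 = 5,  u_9 = 5.
Since (u_8, u_9) = (u_2, u_3) = (5, 5) (two consecutive terms determine the rest), the sequence is eventually periodic: after a pre-period of length 2 it cycles with period 6.
For n ≥ 2, u_n depends only on (n - 2) mod 6. (2124 - 2) mod 6 = 4, so u_{2124} = u_6 = 5.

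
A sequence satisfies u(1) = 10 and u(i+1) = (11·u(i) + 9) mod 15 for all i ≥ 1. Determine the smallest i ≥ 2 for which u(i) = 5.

u(1) = 10; u(2) = 14; u(3) = 13; u(4) = 2; u(5) = 1; u(6) = 5; u(7) = 4; u(8) = 8; u(9) = 7; u(10) = 11; u(11) = 10.
Since u(11) = u(1) = 10, the sequence is periodic with period 10.
The value 5 first appears (with i ≥ 2) at u(6).

6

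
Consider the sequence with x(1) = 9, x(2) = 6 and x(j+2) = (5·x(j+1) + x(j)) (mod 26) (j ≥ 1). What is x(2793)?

Listing terms: x(1) = 9,  x(2) = 6,  x(3) = 13,  x(4) = 19,  x(5) = 4,  x(6) = 13,  x(7) = 17,  x(8) = 20,  x(9) = 13,  x(10) = 7,  x(11) = 22,  x(12) = 13,  x(13) = 9,  x(14) = 6.
The sequence repeats with period 12.
So x(2793) = x(1 + ((2793-1) mod 12)) = x(9) = 13.

13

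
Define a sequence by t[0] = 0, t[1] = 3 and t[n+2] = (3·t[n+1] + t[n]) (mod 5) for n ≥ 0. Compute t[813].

0

We have t[0] = 0, t[1] = 3, t[2] = 4, t[3] = 0, t[4] = 4, t[5] = 2, t[6] = 0, t[7] = 2, t[8] = 1, t[9] = 0, t[10] = 1, t[11] = 3, t[12] = 0, t[13] = 3.
The sequence repeats with period 12.
(813 - 0) mod 12 = 9, so t[813] = t[9] = 0.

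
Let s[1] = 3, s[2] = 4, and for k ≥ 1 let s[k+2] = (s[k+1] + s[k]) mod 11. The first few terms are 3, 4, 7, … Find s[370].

s[1] = 3, s[2] = 4, s[3] = 7, s[4] = 0, s[5] = 7, s[6] = 7, s[7] = 3, s[8] = 10, s[9] = 2, s[10] = 1, s[11] = 3, s[12] = 4.
The sequence repeats with period 10.
So s[370] = s[1 + ((370-1) mod 10)] = s[10] = 1.

1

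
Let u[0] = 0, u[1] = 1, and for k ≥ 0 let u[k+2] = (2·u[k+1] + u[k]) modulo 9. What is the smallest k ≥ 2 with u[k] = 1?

23

u[0] = 0, u[1] = 1, u[2] = 2, u[3] = 5, u[4] = 3, u[5] = 2, u[6] = 7, u[7] = 7, u[8] = 3, u[9] = 4, u[10] = 2, u[11] = 8, u[12] = 0, u[13] = 8, u[14] = 7, u[15] = 4, u[16] = 6, u[17] = 7, u[18] = 2, u[19] = 2, u[20] = 6, u[21] = 5, u[22] = 7, u[23] = 1, u[24] = 0, u[25] = 1.
The sequence repeats with period 24.
The value 1 first appears (with k ≥ 2) at u[23].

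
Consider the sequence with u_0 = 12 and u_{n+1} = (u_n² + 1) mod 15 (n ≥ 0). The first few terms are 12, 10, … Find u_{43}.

5

We have u_0 = 12; u_1 = 10; u_2 = 11; u_3 = 2; u_4 = 5; u_5 = 11.
Since u_5 = u_2 = 11, the sequence is eventually periodic: after a pre-period of length 2 it cycles with period 3.
For n ≥ 2, u_n depends only on (n - 2) mod 3. (43 - 2) mod 3 = 2, so u_{43} = u_4 = 5.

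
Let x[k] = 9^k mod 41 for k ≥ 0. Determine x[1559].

Computing terms: x[0] = 1, x[1] = 9, x[2] = 40, x[3] = 32, x[4] = 1.
The sequence repeats with period 4.
So x[1559] = x[0 + ((1559-0) mod 4)] = x[3] = 32.

32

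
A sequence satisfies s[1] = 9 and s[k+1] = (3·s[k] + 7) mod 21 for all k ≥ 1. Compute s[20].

13

Computing terms: s[1] = 9; s[2] = 13; s[3] = 4; s[4] = 19; s[5] = 1; s[6] = 10; s[7] = 16; s[8] = 13.
Since s[8] = s[2] = 13, the sequence is eventually periodic: after a pre-period of length 1 it cycles with period 6.
For k ≥ 2, s[k] depends only on (k - 2) mod 6. (20 - 2) mod 6 = 0, so s[20] = s[2] = 13.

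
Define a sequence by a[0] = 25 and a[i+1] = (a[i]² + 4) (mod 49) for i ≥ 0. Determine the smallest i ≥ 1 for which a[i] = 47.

4

We have a[0] = 25,  a[1] = 41,  a[2] = 19,  a[3] = 22,  a[4] = 47,  a[5] = 8,  a[6] = 19.
Since a[6] = a[2] = 19, the sequence is eventually periodic: after a pre-period of length 2 it cycles with period 4.
The value 47 first appears (with i ≥ 1) at a[4].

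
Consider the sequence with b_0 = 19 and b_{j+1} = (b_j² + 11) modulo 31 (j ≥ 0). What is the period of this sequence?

7

b_0 = 19, b_1 = 0, b_2 = 11, b_3 = 8, b_4 = 13, b_5 = 25, b_6 = 16, b_7 = 19.
Since b_7 = b_0 = 19, the sequence is periodic with period 7.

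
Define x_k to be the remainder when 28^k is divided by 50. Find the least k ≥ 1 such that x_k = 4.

Computing terms: x_0 = 1, x_1 = 28, x_2 = 34, x_3 = 2, x_4 = 6, x_5 = 18, x_6 = 4, x_7 = 12, x_8 = 36, x_9 = 8, x_{10} = 24, x_{11} = 22, x_{12} = 16, x_{13} = 48, x_{14} = 44, x_{15} = 32, x_{16} = 46, x_{17} = 38, x_{18} = 14, x_{19} = 42, x_{20} = 26, x_{21} = 28.
Since x_{21} = x_1 = 28, the sequence is eventually periodic: after a pre-period of length 1 it cycles with period 20.
The value 4 first appears (with k ≥ 1) at x_6.

6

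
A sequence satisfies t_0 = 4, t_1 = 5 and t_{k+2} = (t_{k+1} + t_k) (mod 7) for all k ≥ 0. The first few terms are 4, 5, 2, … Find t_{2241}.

t_0 = 4, t_1 = 5, t_2 = 2, t_3 = 0, t_4 = 2, t_5 = 2, t_6 = 4, t_7 = 6, t_8 = 3, t_9 = 2, t_{10} = 5, t_{11} = 0, t_{12} = 5, t_{13} = 5, t_{14} = 3, t_{15} = 1, t_{16} = 4, t_{17} = 5.
Since (t_{16}, t_{17}) = (t_0, t_1) = (4, 5) (two consecutive terms determine the rest), the sequence is periodic with period 16.
(2241 - 0) mod 16 = 1, so t_{2241} = t_1 = 5.

5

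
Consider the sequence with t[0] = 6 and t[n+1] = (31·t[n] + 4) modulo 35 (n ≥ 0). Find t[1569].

32

We have t[0] = 6, t[1] = 15, t[2] = 14, t[3] = 18, t[4] = 2, t[5] = 31, t[6] = 20, t[7] = 29, t[8] = 28, t[9] = 32, t[10] = 16, t[11] = 10, t[12] = 34, t[13] = 8, t[14] = 7, t[15] = 11, t[16] = 30, t[17] = 24, t[18] = 13, t[19] = 22, t[20] = 21, t[21] = 25, t[22] = 9, t[23] = 3, t[24] = 27, t[25] = 1, t[26] = 0, t[27] = 4, t[28] = 23, t[29] = 17, t[30] = 6.
Since t[30] = t[0] = 6, the sequence is periodic with period 30.
(1569 - 0) mod 30 = 9, so t[1569] = t[9] = 32.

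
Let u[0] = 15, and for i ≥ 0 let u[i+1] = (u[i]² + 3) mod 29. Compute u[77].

Computing terms: u[0] = 15,  u[1] = 25,  u[2] = 19,  u[3] = 16,  u[4] = 27,  u[5] = 7,  u[6] = 23,  u[7] = 10,  u[8] = 16.
Since u[8] = u[3] = 16, the sequence is eventually periodic: after a pre-period of length 3 it cycles with period 5.
For i ≥ 3, u[i] depends only on (i - 3) mod 5. (77 - 3) mod 5 = 4, so u[77] = u[7] = 10.

10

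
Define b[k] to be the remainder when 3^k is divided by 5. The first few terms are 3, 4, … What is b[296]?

1

Listing terms: b[1] = 3; b[2] = 4; b[3] = 2; b[4] = 1; b[5] = 3.
The sequence repeats with period 4.
(296 - 1) mod 4 = 3, so b[296] = b[4] = 1.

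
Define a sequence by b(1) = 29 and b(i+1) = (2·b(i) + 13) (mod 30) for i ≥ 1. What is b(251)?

b(1) = 29; b(2) = 11; b(3) = 5; b(4) = 23; b(5) = 29.
The sequence repeats with period 4.
(251 - 1) mod 4 = 2, so b(251) = b(3) = 5.

5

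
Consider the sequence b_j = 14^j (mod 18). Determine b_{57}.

8

Computing terms: b_1 = 14; b_2 = 16; b_3 = 8; b_4 = 4; b_5 = 2; b_6 = 10; b_7 = 14.
Since b_7 = b_1 = 14, the sequence is periodic with period 6.
So b_{57} = b_{1 + ((57-1) mod 6)} = b_3 = 8.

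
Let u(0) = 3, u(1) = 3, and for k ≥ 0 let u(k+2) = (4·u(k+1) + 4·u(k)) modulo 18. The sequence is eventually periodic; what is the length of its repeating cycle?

8

u(0) = 3,  u(1) = 3,  u(2) = 6,  u(3) = 0,  u(4) = 6,  u(5) = 6,  u(6) = 12,  u(7) = 0,  u(8) = 12,  u(9) = 12,  u(10) = 6,  u(11) = 0.
Since (u(10), u(11)) = (u(2), u(3)) = (6, 0) (two consecutive terms determine the rest), the sequence is eventually periodic: after a pre-period of length 2 it cycles with period 8.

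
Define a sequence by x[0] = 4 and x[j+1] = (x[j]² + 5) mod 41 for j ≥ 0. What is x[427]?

We have x[0] = 4; x[1] = 21; x[2] = 36; x[3] = 30; x[4] = 3; x[5] = 14; x[6] = 37; x[7] = 21.
Since x[7] = x[1] = 21, the sequence is eventually periodic: after a pre-period of length 1 it cycles with period 6.
For j ≥ 1, x[j] depends only on (j - 1) mod 6. (427 - 1) mod 6 = 0, so x[427] = x[1] = 21.

21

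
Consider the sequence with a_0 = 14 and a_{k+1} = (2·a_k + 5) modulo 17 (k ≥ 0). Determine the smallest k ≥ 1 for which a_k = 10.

4

We have a_0 = 14, a_1 = 16, a_2 = 3, a_3 = 11, a_4 = 10, a_5 = 8, a_6 = 4, a_7 = 13, a_8 = 14.
The sequence repeats with period 8.
The value 10 first appears (with k ≥ 1) at a_4.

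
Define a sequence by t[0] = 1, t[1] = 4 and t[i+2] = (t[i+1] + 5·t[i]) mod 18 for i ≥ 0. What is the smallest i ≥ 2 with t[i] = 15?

14

Computing terms: t[0] = 1, t[1] = 4, t[2] = 9, t[3] = 11, t[4] = 2, t[5] = 3, t[6] = 13, t[7] = 10, t[8] = 3, t[9] = 17, t[10] = 14, t[11] = 9, t[12] = 7, t[13] = 16, t[14] = 15, t[15] = 5, t[16] = 8, t[17] = 15, t[18] = 1, t[19] = 4.
Since (t[18], t[19]) = (t[0], t[1]) = (1, 4) (two consecutive terms determine the rest), the sequence is periodic with period 18.
The value 15 first appears (with i ≥ 2) at t[14].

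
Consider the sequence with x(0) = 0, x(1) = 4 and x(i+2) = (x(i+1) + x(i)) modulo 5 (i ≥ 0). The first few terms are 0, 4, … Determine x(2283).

3

Computing terms: x(0) = 0, x(1) = 4, x(2) = 4, x(3) = 3, x(4) = 2, x(5) = 0, x(6) = 2, x(7) = 2, x(8) = 4, x(9) = 1, x(10) = 0, x(11) = 1, x(12) = 1, x(13) = 2, x(14) = 3, x(15) = 0, x(16) = 3, x(17) = 3, x(18) = 1, x(19) = 4, x(20) = 0, x(21) = 4.
Since (x(20), x(21)) = (x(0), x(1)) = (0, 4) (two consecutive terms determine the rest), the sequence is periodic with period 20.
So x(2283) = x(0 + ((2283-0) mod 20)) = x(3) = 3.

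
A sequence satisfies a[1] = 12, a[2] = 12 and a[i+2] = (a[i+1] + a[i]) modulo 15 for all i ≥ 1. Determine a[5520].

0

a[1] = 12,  a[2] = 12,  a[3] = 9,  a[4] = 6,  a[5] = 0,  a[6] = 6,  a[7] = 6,  a[8] = 12,  a[9] = 3,  a[10] = 0,  a[11] = 3,  a[12] = 3,  a[13] = 6,  a[14] = 9,  a[15] = 0,  a[16] = 9,  a[17] = 9,  a[18] = 3,  a[19] = 12,  a[20] = 0,  a[21] = 12,  a[22] = 12.
Since (a[21], a[22]) = (a[1], a[2]) = (12, 12) (two consecutive terms determine the rest), the sequence is periodic with period 20.
(5520 - 1) mod 20 = 19, so a[5520] = a[20] = 0.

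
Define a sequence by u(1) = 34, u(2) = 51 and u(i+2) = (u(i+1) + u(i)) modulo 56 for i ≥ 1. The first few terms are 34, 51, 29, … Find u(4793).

u(1) = 34; u(2) = 51; u(3) = 29; u(4) = 24; u(5) = 53; u(6) = 21; u(7) = 18; u(8) = 39; u(9) = 1; u(10) = 40; u(11) = 41; u(12) = 25; u(13) = 10; u(14) = 35; u(15) = 45; u(16) = 24; u(17) = 13; u(18) = 37; u(19) = 50; u(20) = 31; u(21) = 25; u(22) = 0; u(23) = 25; u(24) = 25; u(25) = 50; u(26) = 19; u(27) = 13; u(28) = 32; u(29) = 45; u(30) = 21; u(31) = 10; u(32) = 31; u(33) = 41; u(34) = 16; u(35) = 1; u(36) = 17; u(37) = 18; u(38) = 35; u(39) = 53; u(40) = 32; u(41) = 29; u(42) = 5; u(43) = 34; u(44) = 39; u(45) = 17; u(46) = 0; u(47) = 17; u(48) = 17; u(49) = 34; u(50) = 51.
Since (u(49), u(50)) = (u(1), u(2)) = (34, 51) (two consecutive terms determine the rest), the sequence is periodic with period 48.
(4793 - 1) mod 48 = 40, so u(4793) = u(41) = 29.

29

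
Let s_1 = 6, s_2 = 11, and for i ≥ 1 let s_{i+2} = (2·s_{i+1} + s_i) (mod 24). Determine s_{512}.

23

Listing terms: s_1 = 6, s_2 = 11, s_3 = 4, s_4 = 19, s_5 = 18, s_6 = 7, s_7 = 8, s_8 = 23, s_9 = 6, s_{10} = 11.
Since (s_9, s_{10}) = (s_1, s_2) = (6, 11) (two consecutive terms determine the rest), the sequence is periodic with period 8.
(512 - 1) mod 8 = 7, so s_{512} = s_8 = 23.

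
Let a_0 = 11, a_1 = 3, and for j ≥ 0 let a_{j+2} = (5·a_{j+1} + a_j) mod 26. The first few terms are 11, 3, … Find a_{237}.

Computing terms: a_0 = 11,  a_1 = 3,  a_2 = 0,  a_3 = 3,  a_4 = 15,  a_5 = 0,  a_6 = 15,  a_7 = 23,  a_8 = 0,  a_9 = 23,  a_{10} = 11,  a_{11} = 0,  a_{12} = 11,  a_{13} = 3.
The sequence repeats with period 12.
So a_{237} = a_{0 + ((237-0) mod 12)} = a_9 = 23.

23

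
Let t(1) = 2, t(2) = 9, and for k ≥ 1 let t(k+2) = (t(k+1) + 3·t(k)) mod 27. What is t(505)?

15

Computing terms: t(1) = 2, t(2) = 9, t(3) = 15, t(4) = 15, t(5) = 6, t(6) = 24, t(7) = 15, t(8) = 6.
Since (t(7), t(8)) = (t(4), t(5)) = (15, 6) (two consecutive terms determine the rest), the sequence is eventually periodic: after a pre-period of length 3 it cycles with period 3.
For k ≥ 4, t(k) depends only on (k - 4) mod 3. (505 - 4) mod 3 = 0, so t(505) = t(4) = 15.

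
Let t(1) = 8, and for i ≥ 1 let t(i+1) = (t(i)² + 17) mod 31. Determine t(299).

We have t(1) = 8, t(2) = 19, t(3) = 6, t(4) = 22, t(5) = 5, t(6) = 11, t(7) = 14, t(8) = 27, t(9) = 2, t(10) = 21, t(11) = 24, t(12) = 4, t(13) = 2.
Since t(13) = t(9) = 2, the sequence is eventually periodic: after a pre-period of length 8 it cycles with period 4.
For i ≥ 9, t(i) depends only on (i - 9) mod 4. (299 - 9) mod 4 = 2, so t(299) = t(11) = 24.

24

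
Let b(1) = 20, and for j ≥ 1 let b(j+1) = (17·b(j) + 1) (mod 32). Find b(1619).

22

Computing terms: b(1) = 20; b(2) = 21; b(3) = 6; b(4) = 7; b(5) = 24; b(6) = 25; b(7) = 10; b(8) = 11; b(9) = 28; b(10) = 29; b(11) = 14; b(12) = 15; b(13) = 0; b(14) = 1; b(15) = 18; b(16) = 19; b(17) = 4; b(18) = 5; b(19) = 22; b(20) = 23; b(21) = 8; b(22) = 9; b(23) = 26; b(24) = 27; b(25) = 12; b(26) = 13; b(27) = 30; b(28) = 31; b(29) = 16; b(30) = 17; b(31) = 2; b(32) = 3; b(33) = 20.
Since b(33) = b(1) = 20, the sequence is periodic with period 32.
So b(1619) = b(1 + ((1619-1) mod 32)) = b(19) = 22.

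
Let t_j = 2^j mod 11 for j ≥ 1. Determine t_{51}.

2

Computing terms: t_1 = 2, t_2 = 4, t_3 = 8, t_4 = 5, t_5 = 10, t_6 = 9, t_7 = 7, t_8 = 3, t_9 = 6, t_{10} = 1, t_{11} = 2.
The sequence repeats with period 10.
(51 - 1) mod 10 = 0, so t_{51} = t_1 = 2.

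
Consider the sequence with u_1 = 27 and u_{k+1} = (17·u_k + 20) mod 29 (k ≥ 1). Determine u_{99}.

14

Listing terms: u_1 = 27, u_2 = 15, u_3 = 14, u_4 = 26, u_5 = 27.
Since u_5 = u_1 = 27, the sequence is periodic with period 4.
(99 - 1) mod 4 = 2, so u_{99} = u_3 = 14.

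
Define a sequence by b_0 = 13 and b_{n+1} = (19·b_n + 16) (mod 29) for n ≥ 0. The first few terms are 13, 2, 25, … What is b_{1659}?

b_0 = 13, b_1 = 2, b_2 = 25, b_3 = 27, b_4 = 7, b_5 = 4, b_6 = 5, b_7 = 24, b_8 = 8, b_9 = 23, b_{10} = 18, b_{11} = 10, b_{12} = 3, b_{13} = 15, b_{14} = 11, b_{15} = 22, b_{16} = 28, b_{17} = 26, b_{18} = 17, b_{19} = 20, b_{20} = 19, b_{21} = 0, b_{22} = 16, b_{23} = 1, b_{24} = 6, b_{25} = 14, b_{26} = 21, b_{27} = 9, b_{28} = 13.
The sequence repeats with period 28.
(1659 - 0) mod 28 = 7, so b_{1659} = b_7 = 24.

24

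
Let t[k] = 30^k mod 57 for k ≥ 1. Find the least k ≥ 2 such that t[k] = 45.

2

Listing terms: t[1] = 30, t[2] = 45, t[3] = 39, t[4] = 30.
The sequence repeats with period 3.
The value 45 first appears (with k ≥ 2) at t[2].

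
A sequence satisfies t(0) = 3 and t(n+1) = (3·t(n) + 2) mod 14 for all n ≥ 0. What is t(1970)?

Listing terms: t(0) = 3; t(1) = 11; t(2) = 7; t(3) = 9; t(4) = 1; t(5) = 5; t(6) = 3.
The sequence repeats with period 6.
So t(1970) = t(0 + ((1970-0) mod 6)) = t(2) = 7.

7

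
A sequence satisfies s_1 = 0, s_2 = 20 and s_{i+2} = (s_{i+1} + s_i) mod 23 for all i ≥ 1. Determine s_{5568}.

20

We have s_1 = 0,  s_2 = 20,  s_3 = 20,  s_4 = 17,  s_5 = 14,  s_6 = 8,  s_7 = 22,  s_8 = 7,  s_9 = 6,  s_{10} = 13,  s_{11} = 19,  s_{12} = 9,  s_{13} = 5,  s_{14} = 14,  s_{15} = 19,  s_{16} = 10,  s_{17} = 6,  s_{18} = 16,  s_{19} = 22,  s_{20} = 15,  s_{21} = 14,  s_{22} = 6,  s_{23} = 20,  s_{24} = 3,  s_{25} = 0,  s_{26} = 3,  s_{27} = 3,  s_{28} = 6,  s_{29} = 9,  s_{30} = 15,  s_{31} = 1,  s_{32} = 16,  s_{33} = 17,  s_{34} = 10,  s_{35} = 4,  s_{36} = 14,  s_{37} = 18,  s_{38} = 9,  s_{39} = 4,  s_{40} = 13,  s_{41} = 17,  s_{42} = 7,  s_{43} = 1,  s_{44} = 8,  s_{45} = 9,  s_{46} = 17,  s_{47} = 3,  s_{48} = 20,  s_{49} = 0,  s_{50} = 20.
The sequence repeats with period 48.
So s_{5568} = s_{1 + ((5568-1) mod 48)} = s_{48} = 20.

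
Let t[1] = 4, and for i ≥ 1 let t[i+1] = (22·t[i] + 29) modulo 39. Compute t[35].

We have t[1] = 4, t[2] = 0, t[3] = 29, t[4] = 4.
The sequence repeats with period 3.
(35 - 1) mod 3 = 1, so t[35] = t[2] = 0.

0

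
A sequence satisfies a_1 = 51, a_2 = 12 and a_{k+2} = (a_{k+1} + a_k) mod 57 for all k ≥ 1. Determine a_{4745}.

0

Computing terms: a_1 = 51, a_2 = 12, a_3 = 6, a_4 = 18, a_5 = 24, a_6 = 42, a_7 = 9, a_8 = 51, a_9 = 3, a_{10} = 54, a_{11} = 0, a_{12} = 54, a_{13} = 54, a_{14} = 51, a_{15} = 48, a_{16} = 42, a_{17} = 33, a_{18} = 18, a_{19} = 51, a_{20} = 12.
Since (a_{19}, a_{20}) = (a_1, a_2) = (51, 12) (two consecutive terms determine the rest), the sequence is periodic with period 18.
So a_{4745} = a_{1 + ((4745-1) mod 18)} = a_{11} = 0.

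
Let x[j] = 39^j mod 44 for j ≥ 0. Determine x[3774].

Computing terms: x[0] = 1,  x[1] = 39,  x[2] = 25,  x[3] = 7,  x[4] = 9,  x[5] = 43,  x[6] = 5,  x[7] = 19,  x[8] = 37,  x[9] = 35,  x[10] = 1.
Since x[10] = x[0] = 1, the sequence is periodic with period 10.
So x[3774] = x[0 + ((3774-0) mod 10)] = x[4] = 9.

9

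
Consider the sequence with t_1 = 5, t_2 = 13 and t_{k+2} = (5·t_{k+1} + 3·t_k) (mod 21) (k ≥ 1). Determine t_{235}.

Computing terms: t_1 = 5; t_2 = 13; t_3 = 17; t_4 = 19; t_5 = 20; t_6 = 10; t_7 = 5; t_8 = 13.
Since (t_7, t_8) = (t_1, t_2) = (5, 13) (two consecutive terms determine the rest), the sequence is periodic with period 6.
So t_{235} = t_{1 + ((235-1) mod 6)} = t_1 = 5.

5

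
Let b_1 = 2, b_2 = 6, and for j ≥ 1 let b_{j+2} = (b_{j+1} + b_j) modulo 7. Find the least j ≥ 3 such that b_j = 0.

4

Computing terms: b_1 = 2,  b_2 = 6,  b_3 = 1,  b_4 = 0,  b_5 = 1,  b_6 = 1,  b_7 = 2,  b_8 = 3,  b_9 = 5,  b_{10} = 1,  b_{11} = 6,  b_{12} = 0,  b_{13} = 6,  b_{14} = 6,  b_{15} = 5,  b_{16} = 4,  b_{17} = 2,  b_{18} = 6.
Since (b_{17}, b_{18}) = (b_1, b_2) = (2, 6) (two consecutive terms determine the rest), the sequence is periodic with period 16.
The value 0 first appears (with j ≥ 3) at b_4.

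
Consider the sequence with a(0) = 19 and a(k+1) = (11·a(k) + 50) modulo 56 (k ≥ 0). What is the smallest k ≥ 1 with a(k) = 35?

a(0) = 19,  a(1) = 35,  a(2) = 43,  a(3) = 19.
Since a(3) = a(0) = 19, the sequence is periodic with period 3.
The value 35 first appears (with k ≥ 1) at a(1).

1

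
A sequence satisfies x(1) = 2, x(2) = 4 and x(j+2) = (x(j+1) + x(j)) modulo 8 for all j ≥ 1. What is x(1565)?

Listing terms: x(1) = 2, x(2) = 4, x(3) = 6, x(4) = 2, x(5) = 0, x(6) = 2, x(7) = 2, x(8) = 4.
The sequence repeats with period 6.
So x(1565) = x(1 + ((1565-1) mod 6)) = x(5) = 0.

0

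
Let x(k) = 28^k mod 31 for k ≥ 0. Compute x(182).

We have x(0) = 1, x(1) = 28, x(2) = 9, x(3) = 4, x(4) = 19, x(5) = 5, x(6) = 16, x(7) = 14, x(8) = 20, x(9) = 2, x(10) = 25, x(11) = 18, x(12) = 8, x(13) = 7, x(14) = 10, x(15) = 1.
Since x(15) = x(0) = 1, the sequence is periodic with period 15.
(182 - 0) mod 15 = 2, so x(182) = x(2) = 9.

9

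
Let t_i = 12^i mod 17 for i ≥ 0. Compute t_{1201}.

We have t_0 = 1; t_1 = 12; t_2 = 8; t_3 = 11; t_4 = 13; t_5 = 3; t_6 = 2; t_7 = 7; t_8 = 16; t_9 = 5; t_{10} = 9; t_{11} = 6; t_{12} = 4; t_{13} = 14; t_{14} = 15; t_{15} = 10; t_{16} = 1.
The sequence repeats with period 16.
(1201 - 0) mod 16 = 1, so t_{1201} = t_1 = 12.

12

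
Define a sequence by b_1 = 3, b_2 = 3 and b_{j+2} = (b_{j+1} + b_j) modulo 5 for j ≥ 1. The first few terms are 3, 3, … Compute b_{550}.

b_1 = 3,  b_2 = 3,  b_3 = 1,  b_4 = 4,  b_5 = 0,  b_6 = 4,  b_7 = 4,  b_8 = 3,  b_9 = 2,  b_{10} = 0,  b_{11} = 2,  b_{12} = 2,  b_{13} = 4,  b_{14} = 1,  b_{15} = 0,  b_{16} = 1,  b_{17} = 1,  b_{18} = 2,  b_{19} = 3,  b_{20} = 0,  b_{21} = 3,  b_{22} = 3.
The sequence repeats with period 20.
So b_{550} = b_{1 + ((550-1) mod 20)} = b_{10} = 0.

0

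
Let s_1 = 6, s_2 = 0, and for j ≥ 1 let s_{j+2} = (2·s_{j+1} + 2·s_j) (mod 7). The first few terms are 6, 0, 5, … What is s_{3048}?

We have s_1 = 6, s_2 = 0, s_3 = 5, s_4 = 3, s_5 = 2, s_6 = 3, s_7 = 3, s_8 = 5, s_9 = 2, s_{10} = 0, s_{11} = 4, s_{12} = 1, s_{13} = 3, s_{14} = 1, s_{15} = 1, s_{16} = 4, s_{17} = 3, s_{18} = 0, s_{19} = 6, s_{20} = 5, s_{21} = 1, s_{22} = 5, s_{23} = 5, s_{24} = 6, s_{25} = 1, s_{26} = 0, s_{27} = 2, s_{28} = 4, s_{29} = 5, s_{30} = 4, s_{31} = 4, s_{32} = 2, s_{33} = 5, s_{34} = 0, s_{35} = 3, s_{36} = 6, s_{37} = 4, s_{38} = 6, s_{39} = 6, s_{40} = 3, s_{41} = 4, s_{42} = 0, s_{43} = 1, s_{44} = 2, s_{45} = 6, s_{46} = 2, s_{47} = 2, s_{48} = 1, s_{49} = 6, s_{50} = 0.
The sequence repeats with period 48.
(3048 - 1) mod 48 = 23, so s_{3048} = s_{24} = 6.

6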